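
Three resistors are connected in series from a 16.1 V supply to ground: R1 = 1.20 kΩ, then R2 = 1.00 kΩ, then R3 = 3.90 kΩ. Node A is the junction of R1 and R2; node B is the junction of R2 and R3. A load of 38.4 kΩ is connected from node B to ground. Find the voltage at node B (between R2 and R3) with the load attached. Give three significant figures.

At node B, R3 is in parallel with the load: R3‖R_L = 3.540 kΩ.
Below node A the resistance is R2 + (R3‖R_L) = 4.540 kΩ, so V_A = 16.1 × 4.540/5.740 = 12.73 V.
Then V_B = V_A × (R3‖R_L)/(R2 + R3‖R_L) = 12.73 × 3.540/4.540 = 9.93 V.

V ≈ 9.93 V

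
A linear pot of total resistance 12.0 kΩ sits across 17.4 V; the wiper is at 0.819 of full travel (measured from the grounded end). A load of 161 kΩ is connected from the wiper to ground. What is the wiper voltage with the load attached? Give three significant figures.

The wiper splits the pot into (1−α)R = 2.172 kΩ above and αR = 9.828 kΩ below.
Lower section ‖ load = 9.263 kΩ.
V_wiper = 17.4 × 9.263/(2.172 + 9.263) = 14.1 V.

V ≈ 14.1 V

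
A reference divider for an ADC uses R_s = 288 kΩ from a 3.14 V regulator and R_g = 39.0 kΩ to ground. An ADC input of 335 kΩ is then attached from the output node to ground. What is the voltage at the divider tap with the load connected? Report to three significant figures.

V_out ≈ 0.340 V

The load sits in parallel with R_g: R_g‖R_L = (39.0 × 335) / (39.0 + 335) = 34.93 kΩ.
V_out = 3.14 × 34.93 / (288 + 34.93) = 3.14 × 34.93/322.9 = 0.340 V.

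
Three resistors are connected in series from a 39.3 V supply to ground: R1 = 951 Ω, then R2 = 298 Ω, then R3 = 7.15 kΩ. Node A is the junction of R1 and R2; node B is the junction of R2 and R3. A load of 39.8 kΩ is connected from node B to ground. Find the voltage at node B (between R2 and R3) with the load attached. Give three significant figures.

At node B, R3 is in parallel with the load: R3‖R_L = 6061 Ω.
Below node A the resistance is R2 + (R3‖R_L) = 6359 Ω, so V_A = 39.3 × 6359/7310 = 34.19 V.
Then V_B = V_A × (R3‖R_L)/(R2 + R3‖R_L) = 34.19 × 6061/6359 = 32.6 V.

V ≈ 32.6 V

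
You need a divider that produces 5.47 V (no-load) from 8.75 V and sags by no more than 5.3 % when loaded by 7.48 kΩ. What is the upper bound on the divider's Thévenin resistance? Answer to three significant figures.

R_th ≤ 419 Ω

Loading drop = R_th/(R_th + R_L) ≤ 0.0530, so R_th ≤ R_L · ε/(1−ε) = 7.48 kΩ × 0.0530/0.9470 = 419 Ω.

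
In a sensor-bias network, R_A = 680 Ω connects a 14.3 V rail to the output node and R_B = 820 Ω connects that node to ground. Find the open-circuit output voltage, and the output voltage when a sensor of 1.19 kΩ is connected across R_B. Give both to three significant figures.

Open-circuit: V = 14.3 × 820/(680 + 820) = 7.82 V.
With the load, R_B becomes R_B‖R_L = 485.5 Ω, so V = 14.3 × 485.5/1165 = 5.96 V.

Unloaded: 7.82 V; loaded: 5.96 V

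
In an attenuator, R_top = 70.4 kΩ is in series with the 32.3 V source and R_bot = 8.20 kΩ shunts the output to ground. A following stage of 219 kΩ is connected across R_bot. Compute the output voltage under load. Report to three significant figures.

V_out ≈ 3.26 V

The load sits in parallel with R_bot: R_bot‖R_L = (8.20 × 219) / (8.20 + 219) = 7.904 kΩ.
V_out = 32.3 × 7.904 / (70.4 + 7.904) = 32.3 × 7.904/78.30 = 3.26 V.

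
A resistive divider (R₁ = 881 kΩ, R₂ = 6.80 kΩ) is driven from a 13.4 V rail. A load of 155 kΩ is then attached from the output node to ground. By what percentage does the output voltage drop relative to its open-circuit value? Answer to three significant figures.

4.17 %

The divider's output (Thévenin) resistance is R₁‖R₂ = 6.748 kΩ.
Fractional drop under load = R_th/(R_th + R_L) = 6.748 / (6.748 + 155) = 0.04172.
So the output falls by 4.17 %.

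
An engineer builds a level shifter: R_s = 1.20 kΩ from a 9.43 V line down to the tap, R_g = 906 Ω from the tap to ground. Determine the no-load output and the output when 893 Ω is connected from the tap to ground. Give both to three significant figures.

Unloaded: 4.06 V; loaded: 2.57 V

Open-circuit: V = 9.43 × 906/(1200 + 906) = 4.06 V.
With the load, R_g becomes R_g‖R_L = 449.7 Ω, so V = 9.43 × 449.7/1650 = 2.57 V.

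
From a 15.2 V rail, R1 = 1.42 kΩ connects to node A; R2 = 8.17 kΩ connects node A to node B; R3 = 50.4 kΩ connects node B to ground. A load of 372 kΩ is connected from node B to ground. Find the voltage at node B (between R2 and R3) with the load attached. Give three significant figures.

V ≈ 12.5 V

At node B, R3 is in parallel with the load: R3‖R_L = 44.39 kΩ.
Below node A the resistance is R2 + (R3‖R_L) = 52.56 kΩ, so V_A = 15.2 × 52.56/53.98 = 14.80 V.
Then V_B = V_A × (R3‖R_L)/(R2 + R3‖R_L) = 14.80 × 44.39/52.56 = 12.5 V.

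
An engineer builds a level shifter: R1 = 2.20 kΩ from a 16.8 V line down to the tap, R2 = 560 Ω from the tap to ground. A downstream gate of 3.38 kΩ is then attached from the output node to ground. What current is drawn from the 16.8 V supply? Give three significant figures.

R2‖R_L = 480.4 Ω, so the source sees R1 + R2‖R_L = 2680 Ω.
I = 16.8 V / 2680 Ω = 6.27 mA.

I ≈ 6.27 mA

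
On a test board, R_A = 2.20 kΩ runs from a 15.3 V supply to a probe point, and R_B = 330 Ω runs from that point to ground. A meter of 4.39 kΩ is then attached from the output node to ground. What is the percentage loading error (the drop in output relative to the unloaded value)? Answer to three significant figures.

6.14 %

The divider's output (Thévenin) resistance is R_A‖R_B = 287.0 Ω.
Fractional drop under load = R_th/(R_th + R_L) = 287.0 / (287.0 + 4390) = 0.06136.
So the output falls by 6.14 %.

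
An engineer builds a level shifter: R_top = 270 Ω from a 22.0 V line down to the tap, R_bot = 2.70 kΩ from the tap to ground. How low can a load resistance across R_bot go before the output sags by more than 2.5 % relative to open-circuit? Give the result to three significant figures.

Output resistance R_th = R_top‖R_bot = (270 × 2700)/2970 = 245.5 Ω.
The fractional drop is R_th/(R_th + R_L); requiring this ≤ 0.0250 gives R_L ≥ R_th(1/0.0250 − 1) = 245.5 × 39.00 = 9.57 kΩ.

R_L(min) ≈ 9.57 kΩ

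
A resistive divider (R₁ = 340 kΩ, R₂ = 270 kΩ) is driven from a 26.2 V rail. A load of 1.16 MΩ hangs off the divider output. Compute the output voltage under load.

The load sits in parallel with R₂: R₂‖R_L = (270 × 1160) / (270 + 1160) = 219.0 kΩ.
V_out = 26.2 × 219.0 / (340 + 219.0) = 26.2 × 219.0/559.0 = 10.3 V.
(Unloaded it would have been 11.6 V.)

V_out ≈ 10.3 V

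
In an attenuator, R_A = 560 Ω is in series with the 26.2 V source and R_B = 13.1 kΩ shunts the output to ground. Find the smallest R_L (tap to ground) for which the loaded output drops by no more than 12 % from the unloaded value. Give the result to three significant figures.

Output resistance R_th = R_A‖R_B = (560 × 13100)/13660 = 537.0 Ω.
The fractional drop is R_th/(R_th + R_L); requiring this ≤ 0.120 gives R_L ≥ R_th(1/0.120 − 1) = 537.0 × 7.333 = 3.94 kΩ.

R_L(min) ≈ 3.94 kΩ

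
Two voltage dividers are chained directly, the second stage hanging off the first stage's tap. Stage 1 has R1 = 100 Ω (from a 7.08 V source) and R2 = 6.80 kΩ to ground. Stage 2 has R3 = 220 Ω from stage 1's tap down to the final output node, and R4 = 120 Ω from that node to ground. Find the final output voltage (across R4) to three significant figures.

Stage 2 presents R3+R4 = 340.0 Ω as a load on stage 1's tap.
Stage 1's lower leg becomes R2‖(R3+R4) = 323.8 Ω, so V_mid = 7.08 × 323.8/423.8 = 5.409 V.
Stage 2 is itself unloaded: V_out = V_mid × R4/(R3+R4) = 5.409 × 120/340.0 = 1.91 V.

V_out ≈ 1.91 V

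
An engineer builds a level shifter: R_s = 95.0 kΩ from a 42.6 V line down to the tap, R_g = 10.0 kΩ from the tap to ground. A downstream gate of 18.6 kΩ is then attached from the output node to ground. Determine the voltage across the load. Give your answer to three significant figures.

V_out ≈ 2.73 V

The load sits in parallel with R_g: R_g‖R_L = (10.0 × 18.6) / (10.0 + 18.6) = 6.503 kΩ.
V_out = 42.6 × 6.503 / (95.0 + 6.503) = 42.6 × 6.503/101.5 = 2.73 V.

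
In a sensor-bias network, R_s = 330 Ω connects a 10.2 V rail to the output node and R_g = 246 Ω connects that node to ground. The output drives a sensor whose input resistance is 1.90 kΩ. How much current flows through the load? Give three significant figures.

I_L ≈ 2.13 mA

R_g‖R_L = 217.8 Ω; V_out = 10.2 × 217.8/547.8 = 4.055 V.
I_L = V_out / R_L = 4.055 / 1.90 kΩ = 2.13 mA.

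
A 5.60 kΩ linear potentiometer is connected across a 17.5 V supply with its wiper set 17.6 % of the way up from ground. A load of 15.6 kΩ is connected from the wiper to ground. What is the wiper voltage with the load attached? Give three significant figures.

The wiper splits the pot into (1−α)R = 4614 Ω above and αR = 985.6 Ω below.
Lower section ‖ load = 927.0 Ω.
V_wiper = 17.5 × 927.0/(4614 + 927.0) = 2.93 V.

V ≈ 2.93 V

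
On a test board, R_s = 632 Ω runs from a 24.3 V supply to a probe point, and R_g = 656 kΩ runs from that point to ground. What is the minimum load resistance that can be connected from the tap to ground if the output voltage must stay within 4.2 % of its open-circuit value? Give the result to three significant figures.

Output resistance R_th = R_s‖R_g = (632 × 656000)/656600 = 631.4 Ω.
The fractional drop is R_th/(R_th + R_L); requiring this ≤ 0.0420 gives R_L ≥ R_th(1/0.0420 − 1) = 631.4 × 22.81 = 14.4 kΩ.

R_L(min) ≈ 14.4 kΩ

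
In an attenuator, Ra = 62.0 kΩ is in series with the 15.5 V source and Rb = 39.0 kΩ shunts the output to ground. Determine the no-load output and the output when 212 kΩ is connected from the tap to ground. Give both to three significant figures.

Unloaded: 5.99 V; loaded: 5.38 V

Open-circuit: V = 15.5 × 39.0/(62.0 + 39.0) = 5.99 V.
With the load, Rb becomes Rb‖R_L = 32.94 kΩ, so V = 15.5 × 32.94/94.94 = 5.38 V.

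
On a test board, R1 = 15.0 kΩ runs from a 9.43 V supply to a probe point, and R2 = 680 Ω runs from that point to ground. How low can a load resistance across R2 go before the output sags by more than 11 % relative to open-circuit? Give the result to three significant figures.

R_L(min) ≈ 5.26 kΩ

Output resistance R_th = R1‖R2 = (15000 × 680)/15680 = 650.5 Ω.
The fractional drop is R_th/(R_th + R_L); requiring this ≤ 0.110 gives R_L ≥ R_th(1/0.110 − 1) = 650.5 × 8.091 = 5.26 kΩ.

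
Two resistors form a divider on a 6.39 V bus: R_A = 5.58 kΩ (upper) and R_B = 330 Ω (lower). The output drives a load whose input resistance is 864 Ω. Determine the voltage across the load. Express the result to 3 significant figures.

The load sits in parallel with R_B: R_B‖R_L = (330 × 864) / (330 + 864) = 238.8 Ω.
V_out = 6.39 × 238.8 / (5580 + 238.8) = 6.39 × 238.8/5819 = 0.262 V.

V_out ≈ 0.262 V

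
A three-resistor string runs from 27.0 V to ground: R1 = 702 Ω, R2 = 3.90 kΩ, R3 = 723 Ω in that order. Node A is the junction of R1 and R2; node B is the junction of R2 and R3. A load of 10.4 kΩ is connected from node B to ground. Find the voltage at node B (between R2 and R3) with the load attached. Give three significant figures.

V ≈ 3.46 V

At node B, R3 is in parallel with the load: R3‖R_L = 676.0 Ω.
Below node A the resistance is R2 + (R3‖R_L) = 4576 Ω, so V_A = 27.0 × 4576/5278 = 23.41 V.
Then V_B = V_A × (R3‖R_L)/(R2 + R3‖R_L) = 23.41 × 676.0/4576 = 3.46 V.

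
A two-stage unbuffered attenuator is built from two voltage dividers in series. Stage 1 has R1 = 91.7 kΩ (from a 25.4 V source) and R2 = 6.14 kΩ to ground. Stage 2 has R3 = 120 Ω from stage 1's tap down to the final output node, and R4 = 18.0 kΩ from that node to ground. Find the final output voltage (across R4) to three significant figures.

Stage 2 presents R3+R4 = 18120 Ω as a load on stage 1's tap.
Stage 1's lower leg becomes R2‖(R3+R4) = 4586 Ω, so V_mid = 25.4 × 4586/96290 = 1.210 V.
Stage 2 is itself unloaded: V_out = V_mid × R4/(R3+R4) = 1.210 × 18000/18120 = 1.20 V.

V_out ≈ 1.20 V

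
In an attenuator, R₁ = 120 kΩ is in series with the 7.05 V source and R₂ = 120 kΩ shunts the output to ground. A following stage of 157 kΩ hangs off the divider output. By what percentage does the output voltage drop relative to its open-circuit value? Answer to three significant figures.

The divider's output (Thévenin) resistance is R₁‖R₂ = 60.00 kΩ.
Fractional drop under load = R_th/(R_th + R_L) = 60.00 / (60.00 + 157) = 0.2765.
So the output falls by 27.6 %.

27.6 %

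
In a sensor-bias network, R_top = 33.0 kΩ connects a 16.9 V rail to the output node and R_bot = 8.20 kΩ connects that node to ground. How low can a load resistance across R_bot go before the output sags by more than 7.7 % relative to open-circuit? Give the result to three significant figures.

Output resistance R_th = R_top‖R_bot = (33.0 × 8.20)/41.20 = 6.568 kΩ.
The fractional drop is R_th/(R_th + R_L); requiring this ≤ 0.0770 gives R_L ≥ R_th(1/0.0770 − 1) = 6.568 × 11.99 = 78.7 kΩ.

R_L(min) ≈ 78.7 kΩ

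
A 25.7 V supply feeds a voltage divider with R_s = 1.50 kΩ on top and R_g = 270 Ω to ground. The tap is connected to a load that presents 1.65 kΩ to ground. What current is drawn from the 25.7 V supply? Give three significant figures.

I ≈ 14.8 mA

R_g‖R_L = 232.0 Ω, so the source sees R_s + R_g‖R_L = 1732 Ω.
I = 25.7 V / 1732 Ω = 14.8 mA.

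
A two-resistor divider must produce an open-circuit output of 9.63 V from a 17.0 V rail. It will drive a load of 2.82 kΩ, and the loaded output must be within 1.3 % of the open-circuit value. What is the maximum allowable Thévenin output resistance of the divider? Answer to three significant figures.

Loading drop = R_th/(R_th + R_L) ≤ 0.0130, so R_th ≤ R_L · ε/(1−ε) = 2.82 kΩ × 0.0130/0.9870 = 37.1 Ω.
(Any R1, R2 with R2/(R1+R2) = 0.566 and R1‖R2 ≤ 37.1 Ω will meet the spec.)

R_th ≤ 37.1 Ω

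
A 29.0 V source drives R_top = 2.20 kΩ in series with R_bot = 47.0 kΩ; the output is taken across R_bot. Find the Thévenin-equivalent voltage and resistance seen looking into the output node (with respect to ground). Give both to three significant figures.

V_th = 27.7 V, R_th = 2.10 kΩ

V_th is the open-circuit tap voltage: 29.0 × 47.0/(2.20 + 47.0) = 27.7 V.
With the supply zeroed, R_top and R_bot appear in parallel from the tap: R_th = R_top‖R_bot = (2.20 × 47.0)/49.20 = 2.10 kΩ.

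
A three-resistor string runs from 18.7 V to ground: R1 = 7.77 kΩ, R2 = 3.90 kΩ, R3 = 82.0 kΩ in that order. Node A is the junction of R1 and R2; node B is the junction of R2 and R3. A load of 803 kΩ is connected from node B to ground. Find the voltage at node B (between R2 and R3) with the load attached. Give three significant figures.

At node B, R3 is in parallel with the load: R3‖R_L = 74.40 kΩ.
Below node A the resistance is R2 + (R3‖R_L) = 78.30 kΩ, so V_A = 18.7 × 78.30/86.07 = 17.01 V.
Then V_B = V_A × (R3‖R_L)/(R2 + R3‖R_L) = 17.01 × 74.40/78.30 = 16.2 V.

V ≈ 16.2 V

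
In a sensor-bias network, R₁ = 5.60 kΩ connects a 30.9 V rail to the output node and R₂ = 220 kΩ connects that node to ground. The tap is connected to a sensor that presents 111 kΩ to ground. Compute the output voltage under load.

V_out ≈ 28.7 V

The load sits in parallel with R₂: R₂‖R_L = (220 × 111) / (220 + 111) = 73.78 kΩ.
V_out = 30.9 × 73.78 / (5.60 + 73.78) = 30.9 × 73.78/79.38 = 28.7 V.
(Unloaded it would have been 30.1 V.)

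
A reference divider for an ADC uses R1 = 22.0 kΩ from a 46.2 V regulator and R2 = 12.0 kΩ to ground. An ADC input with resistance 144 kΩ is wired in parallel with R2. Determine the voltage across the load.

The load sits in parallel with R2: R2‖R_L = (12.0 × 144) / (12.0 + 144) = 11.08 kΩ.
V_out = 46.2 × 11.08 / (22.0 + 11.08) = 46.2 × 11.08/33.08 = 15.5 V.

V_out ≈ 15.5 V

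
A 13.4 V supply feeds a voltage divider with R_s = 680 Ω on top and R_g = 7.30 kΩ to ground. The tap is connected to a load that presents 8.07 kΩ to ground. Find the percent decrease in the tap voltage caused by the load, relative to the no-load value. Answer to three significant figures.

7.16 %

The divider's output (Thévenin) resistance is R_s‖R_g = 622.1 Ω.
Fractional drop under load = R_th/(R_th + R_L) = 622.1 / (622.1 + 8070) = 0.07157.
So the output falls by 7.16 %.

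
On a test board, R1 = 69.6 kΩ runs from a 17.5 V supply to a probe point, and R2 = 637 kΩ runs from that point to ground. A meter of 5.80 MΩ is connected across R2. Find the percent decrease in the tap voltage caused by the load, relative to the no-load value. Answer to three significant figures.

The divider's output (Thévenin) resistance is R1‖R2 = 62.74 kΩ.
Fractional drop under load = R_th/(R_th + R_L) = 62.74 / (62.74 + 5800) = 0.01070.
So the output falls by 1.07 %.

1.07 %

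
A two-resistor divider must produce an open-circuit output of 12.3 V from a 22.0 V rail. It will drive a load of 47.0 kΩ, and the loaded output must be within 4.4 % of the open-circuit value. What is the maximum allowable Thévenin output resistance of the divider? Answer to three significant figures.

Loading drop = R_th/(R_th + R_L) ≤ 0.0440, so R_th ≤ R_L · ε/(1−ε) = 47.0 kΩ × 0.0440/0.9560 = 2.16 kΩ.
(Any R1, R2 with R2/(R1+R2) = 0.559 and R1‖R2 ≤ 2.16 kΩ will meet the spec.)

R_th ≤ 2.16 kΩ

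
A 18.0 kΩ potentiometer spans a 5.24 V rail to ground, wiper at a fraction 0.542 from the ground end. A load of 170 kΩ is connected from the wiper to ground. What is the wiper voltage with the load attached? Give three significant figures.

V ≈ 2.77 V

The wiper splits the pot into (1−α)R = 8.244 kΩ above and αR = 9.756 kΩ below.
Lower section ‖ load = 9.227 kΩ.
V_wiper = 5.24 × 9.227/(8.244 + 9.227) = 2.77 V.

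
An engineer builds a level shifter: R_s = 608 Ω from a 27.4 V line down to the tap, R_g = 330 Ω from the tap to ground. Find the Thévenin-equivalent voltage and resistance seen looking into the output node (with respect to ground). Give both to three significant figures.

V_th is the open-circuit tap voltage: 27.4 × 330/(608 + 330) = 9.64 V.
With the supply zeroed, R_s and R_g appear in parallel from the tap: R_th = R_s‖R_g = (608 × 330)/938.0 = 214 Ω.

V_th = 9.64 V, R_th = 214 Ω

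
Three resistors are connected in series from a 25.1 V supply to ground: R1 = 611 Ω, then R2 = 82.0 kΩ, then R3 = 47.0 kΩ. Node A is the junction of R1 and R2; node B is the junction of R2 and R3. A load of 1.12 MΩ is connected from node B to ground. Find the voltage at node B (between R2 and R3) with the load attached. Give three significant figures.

V ≈ 8.86 V

At node B, R3 is in parallel with the load: R3‖R_L = 45110 Ω.
Below node A the resistance is R2 + (R3‖R_L) = 127100 Ω, so V_A = 25.1 × 127100/127700 = 24.98 V.
Then V_B = V_A × (R3‖R_L)/(R2 + R3‖R_L) = 24.98 × 45110/127100 = 8.86 V.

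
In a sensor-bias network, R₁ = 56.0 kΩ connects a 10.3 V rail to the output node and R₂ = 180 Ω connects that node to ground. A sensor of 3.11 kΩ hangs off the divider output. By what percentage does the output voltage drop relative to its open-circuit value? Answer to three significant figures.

5.45 %

The divider's output (Thévenin) resistance is R₁‖R₂ = 179.4 Ω.
Fractional drop under load = R_th/(R_th + R_L) = 179.4 / (179.4 + 3110) = 0.05455.
So the output falls by 5.45 %.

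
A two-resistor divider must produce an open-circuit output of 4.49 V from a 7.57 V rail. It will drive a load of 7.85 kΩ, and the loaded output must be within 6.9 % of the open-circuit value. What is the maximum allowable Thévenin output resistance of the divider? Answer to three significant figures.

R_th ≤ 582 Ω

Loading drop = R_th/(R_th + R_L) ≤ 0.0690, so R_th ≤ R_L · ε/(1−ε) = 7.85 kΩ × 0.0690/0.9310 = 582 Ω.
(Any R1, R2 with R2/(R1+R2) = 0.593 and R1‖R2 ≤ 582 Ω will meet the spec.)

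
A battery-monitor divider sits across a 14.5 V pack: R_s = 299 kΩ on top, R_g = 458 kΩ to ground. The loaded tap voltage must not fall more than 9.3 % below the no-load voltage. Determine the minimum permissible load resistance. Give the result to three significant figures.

R_L(min) ≈ 1.76 MΩ

Output resistance R_th = R_s‖R_g = (299 × 458)/757.0 = 180.9 kΩ.
The fractional drop is R_th/(R_th + R_L); requiring this ≤ 0.0930 gives R_L ≥ R_th(1/0.0930 − 1) = 180.9 × 9.753 = 1.76 MΩ.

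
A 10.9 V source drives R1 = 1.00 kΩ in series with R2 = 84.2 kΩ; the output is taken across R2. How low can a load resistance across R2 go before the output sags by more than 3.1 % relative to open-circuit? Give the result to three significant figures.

R_L(min) ≈ 30.9 kΩ

Output resistance R_th = R1‖R2 = (1000 × 84200)/85200 = 988.3 Ω.
The fractional drop is R_th/(R_th + R_L); requiring this ≤ 0.0310 gives R_L ≥ R_th(1/0.0310 − 1) = 988.3 × 31.26 = 30.9 kΩ.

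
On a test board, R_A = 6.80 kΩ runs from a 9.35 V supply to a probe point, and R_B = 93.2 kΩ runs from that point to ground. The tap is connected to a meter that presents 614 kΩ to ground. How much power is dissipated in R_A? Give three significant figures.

P ≈ 0.0773 mW

Total resistance from the source is R_A + (R_B‖R_L) = 87.72 kΩ, so I = 9.35/87.72 kΩ = 0.1066 mA.
P = I²·R_A = (0.1066 mA)² × 6.80 kΩ = 0.0773 mW.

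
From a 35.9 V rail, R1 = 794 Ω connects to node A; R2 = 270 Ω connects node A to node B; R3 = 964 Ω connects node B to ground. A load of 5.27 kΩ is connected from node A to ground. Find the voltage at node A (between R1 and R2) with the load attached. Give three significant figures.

Below node A the series string R2+R3 = 1234 Ω sits in parallel with the 5270 Ω load: 999.9 Ω.
V_A = 35.9 × 999.9/(794 + 999.9) = 20.0 V.

V ≈ 20.0 V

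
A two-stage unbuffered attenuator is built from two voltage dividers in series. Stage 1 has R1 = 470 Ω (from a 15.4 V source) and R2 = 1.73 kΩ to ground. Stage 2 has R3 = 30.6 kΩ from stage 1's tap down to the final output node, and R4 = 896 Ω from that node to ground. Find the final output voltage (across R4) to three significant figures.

V_out ≈ 0.341 V

Stage 2 presents R3+R4 = 31500 Ω as a load on stage 1's tap.
Stage 1's lower leg becomes R2‖(R3+R4) = 1640 Ω, so V_mid = 15.4 × 1640/2110 = 11.97 V.
Stage 2 is itself unloaded: V_out = V_mid × R4/(R3+R4) = 11.97 × 896/31500 = 0.341 V.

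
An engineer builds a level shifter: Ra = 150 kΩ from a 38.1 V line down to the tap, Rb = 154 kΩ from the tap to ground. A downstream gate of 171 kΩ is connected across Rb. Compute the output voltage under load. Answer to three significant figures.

The load sits in parallel with Rb: Rb‖R_L = (154 × 171) / (154 + 171) = 81.03 kΩ.
V_out = 38.1 × 81.03 / (150 + 81.03) = 38.1 × 81.03/231.0 = 13.4 V.
(Unloaded it would have been 19.3 V.)

V_out ≈ 13.4 V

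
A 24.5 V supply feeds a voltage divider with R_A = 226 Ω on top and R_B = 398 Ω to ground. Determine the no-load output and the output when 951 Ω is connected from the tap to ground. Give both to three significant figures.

Unloaded: 15.6 V; loaded: 13.6 V

Open-circuit: V = 24.5 × 398/(226 + 398) = 15.6 V.
With the load, R_B becomes R_B‖R_L = 280.6 Ω, so V = 24.5 × 280.6/506.6 = 13.6 V.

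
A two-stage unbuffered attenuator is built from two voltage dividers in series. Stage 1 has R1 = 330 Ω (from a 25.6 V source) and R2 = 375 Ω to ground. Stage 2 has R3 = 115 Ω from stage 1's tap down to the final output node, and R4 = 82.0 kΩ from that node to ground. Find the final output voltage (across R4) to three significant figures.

Stage 2 presents R3+R4 = 82120 Ω as a load on stage 1's tap.
Stage 1's lower leg becomes R2‖(R3+R4) = 373.3 Ω, so V_mid = 25.6 × 373.3/703.3 = 13.59 V.
Stage 2 is itself unloaded: V_out = V_mid × R4/(R3+R4) = 13.59 × 82000/82120 = 13.6 V.

V_out ≈ 13.6 V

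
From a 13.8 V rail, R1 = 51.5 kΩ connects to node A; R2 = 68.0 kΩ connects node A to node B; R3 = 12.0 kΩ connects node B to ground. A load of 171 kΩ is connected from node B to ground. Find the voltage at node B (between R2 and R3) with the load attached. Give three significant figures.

At node B, R3 is in parallel with the load: R3‖R_L = 11.21 kΩ.
Below node A the resistance is R2 + (R3‖R_L) = 79.21 kΩ, so V_A = 13.8 × 79.21/130.7 = 8.363 V.
Then V_B = V_A × (R3‖R_L)/(R2 + R3‖R_L) = 8.363 × 11.21/79.21 = 1.18 V.

V ≈ 1.18 V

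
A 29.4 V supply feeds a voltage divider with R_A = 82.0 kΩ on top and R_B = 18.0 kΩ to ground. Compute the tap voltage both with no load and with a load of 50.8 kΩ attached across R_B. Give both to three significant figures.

Open-circuit: V = 29.4 × 18.0/(82.0 + 18.0) = 5.29 V.
With the load, R_B becomes R_B‖R_L = 13.29 kΩ, so V = 29.4 × 13.29/95.29 = 4.10 V.

Unloaded: 5.29 V; loaded: 4.10 V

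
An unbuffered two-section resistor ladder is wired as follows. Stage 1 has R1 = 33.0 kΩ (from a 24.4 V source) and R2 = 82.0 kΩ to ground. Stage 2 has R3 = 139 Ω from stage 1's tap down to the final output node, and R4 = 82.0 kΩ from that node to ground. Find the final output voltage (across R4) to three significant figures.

V_out ≈ 13.5 V

Stage 2 presents R3+R4 = 82140 Ω as a load on stage 1's tap.
Stage 1's lower leg becomes R2‖(R3+R4) = 41030 Ω, so V_mid = 24.4 × 41030/74030 = 13.52 V.
Stage 2 is itself unloaded: V_out = V_mid × R4/(R3+R4) = 13.52 × 82000/82140 = 13.5 V.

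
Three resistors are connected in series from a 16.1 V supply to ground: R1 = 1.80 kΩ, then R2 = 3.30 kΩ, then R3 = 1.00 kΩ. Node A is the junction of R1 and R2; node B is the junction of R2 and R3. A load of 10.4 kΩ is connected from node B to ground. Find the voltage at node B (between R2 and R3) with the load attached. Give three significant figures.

V ≈ 2.44 V

At node B, R3 is in parallel with the load: R3‖R_L = 0.9123 kΩ.
Below node A the resistance is R2 + (R3‖R_L) = 4.212 kΩ, so V_A = 16.1 × 4.212/6.012 = 11.28 V.
Then V_B = V_A × (R3‖R_L)/(R2 + R3‖R_L) = 11.28 × 0.9123/4.212 = 2.44 V.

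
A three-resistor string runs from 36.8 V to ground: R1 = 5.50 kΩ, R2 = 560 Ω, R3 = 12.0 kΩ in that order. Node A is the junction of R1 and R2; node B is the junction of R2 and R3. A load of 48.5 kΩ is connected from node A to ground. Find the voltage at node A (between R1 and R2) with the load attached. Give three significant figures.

V ≈ 23.7 V

Below node A the series string R2+R3 = 12560 Ω sits in parallel with the 48500 Ω load: 9976 Ω.
V_A = 36.8 × 9976/(5500 + 9976) = 23.7 V.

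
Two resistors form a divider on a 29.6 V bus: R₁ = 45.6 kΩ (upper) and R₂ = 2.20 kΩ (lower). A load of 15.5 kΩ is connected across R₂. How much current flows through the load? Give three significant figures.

I_L ≈ 0.0774 mA

R₂‖R_L = 1.927 kΩ; V_out = 29.6 × 1.927/47.53 = 1.200 V.
I_L = V_out / R_L = 1.200 / 15.5 kΩ = 0.0774 mA.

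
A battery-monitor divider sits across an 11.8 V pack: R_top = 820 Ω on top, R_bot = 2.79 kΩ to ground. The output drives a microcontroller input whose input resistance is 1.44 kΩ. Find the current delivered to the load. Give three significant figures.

I_L ≈ 4.40 mA

R_bot‖R_L = 949.8 Ω; V_out = 11.8 × 949.8/1770 = 6.333 V.
I_L = V_out / R_L = 6.333 / 1.44 kΩ = 4.40 mA.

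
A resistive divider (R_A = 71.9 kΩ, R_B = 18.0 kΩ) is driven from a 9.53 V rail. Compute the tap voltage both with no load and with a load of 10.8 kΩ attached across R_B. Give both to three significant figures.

Open-circuit: V = 9.53 × 18.0/(71.9 + 18.0) = 1.91 V.
With the load, R_B becomes R_B‖R_L = 6.750 kΩ, so V = 9.53 × 6.750/78.65 = 0.818 V.

Unloaded: 1.91 V; loaded: 0.818 V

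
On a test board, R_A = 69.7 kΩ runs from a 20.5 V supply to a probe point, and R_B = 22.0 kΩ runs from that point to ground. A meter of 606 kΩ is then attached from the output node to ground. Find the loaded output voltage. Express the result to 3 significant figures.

The load sits in parallel with R_B: R_B‖R_L = (22.0 × 606) / (22.0 + 606) = 21.23 kΩ.
V_out = 20.5 × 21.23 / (69.7 + 21.23) = 20.5 × 21.23/90.93 = 4.79 V.

V_out ≈ 4.79 V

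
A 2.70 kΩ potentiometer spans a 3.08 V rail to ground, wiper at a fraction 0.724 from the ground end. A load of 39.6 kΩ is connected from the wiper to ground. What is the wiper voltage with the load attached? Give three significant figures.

The wiper splits the pot into (1−α)R = 745.2 Ω above and αR = 1955 Ω below.
Lower section ‖ load = 1863 Ω.
V_wiper = 3.08 × 1863/(745.2 + 1863) = 2.20 V.

V ≈ 2.20 V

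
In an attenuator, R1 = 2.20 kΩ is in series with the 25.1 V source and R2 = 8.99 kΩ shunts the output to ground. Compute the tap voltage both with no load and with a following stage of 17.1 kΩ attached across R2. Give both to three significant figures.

Unloaded: 20.2 V; loaded: 18.3 V

Open-circuit: V = 25.1 × 8.99/(2.20 + 8.99) = 20.2 V.
With the load, R2 becomes R2‖R_L = 5.892 kΩ, so V = 25.1 × 5.892/8.092 = 18.3 V.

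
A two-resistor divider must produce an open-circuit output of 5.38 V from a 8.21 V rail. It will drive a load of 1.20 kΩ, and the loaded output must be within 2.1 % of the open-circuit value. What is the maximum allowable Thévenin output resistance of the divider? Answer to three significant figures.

R_th ≤ 25.7 Ω

Loading drop = R_th/(R_th + R_L) ≤ 0.0210, so R_th ≤ R_L · ε/(1−ε) = 1.20 kΩ × 0.0210/0.9790 = 25.7 Ω.
(Any R1, R2 with R2/(R1+R2) = 0.655 and R1‖R2 ≤ 25.7 Ω will meet the spec.)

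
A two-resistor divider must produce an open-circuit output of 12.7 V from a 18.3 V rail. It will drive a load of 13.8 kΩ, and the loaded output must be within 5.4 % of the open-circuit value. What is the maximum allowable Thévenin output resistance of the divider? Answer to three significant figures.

Loading drop = R_th/(R_th + R_L) ≤ 0.0540, so R_th ≤ R_L · ε/(1−ε) = 13.8 kΩ × 0.0540/0.9460 = 788 Ω.
(Any R1, R2 with R2/(R1+R2) = 0.694 and R1‖R2 ≤ 788 Ω will meet the spec.)

R_th ≤ 788 Ω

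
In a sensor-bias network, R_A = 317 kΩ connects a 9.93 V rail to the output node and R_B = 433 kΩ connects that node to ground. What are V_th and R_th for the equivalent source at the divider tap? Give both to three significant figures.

V_th is the open-circuit tap voltage: 9.93 × 433/(317 + 433) = 5.73 V.
With the supply zeroed, R_A and R_B appear in parallel from the tap: R_th = R_A‖R_B = (317 × 433)/750.0 = 183 kΩ.

V_th = 5.73 V, R_th = 183 kΩ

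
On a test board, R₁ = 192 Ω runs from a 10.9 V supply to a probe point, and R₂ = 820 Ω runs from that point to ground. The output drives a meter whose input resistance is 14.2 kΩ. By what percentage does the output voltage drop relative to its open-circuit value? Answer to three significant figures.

The divider's output (Thévenin) resistance is R₁‖R₂ = 155.6 Ω.
Fractional drop under load = R_th/(R_th + R_L) = 155.6 / (155.6 + 14200) = 0.01084.
So the output falls by 1.08 %.

1.08 %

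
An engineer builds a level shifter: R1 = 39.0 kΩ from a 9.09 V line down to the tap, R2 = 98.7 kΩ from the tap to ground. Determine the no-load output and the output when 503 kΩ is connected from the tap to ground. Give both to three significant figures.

Open-circuit: V = 9.09 × 98.7/(39.0 + 98.7) = 6.52 V.
With the load, R2 becomes R2‖R_L = 82.51 kΩ, so V = 9.09 × 82.51/121.5 = 6.17 V.

Unloaded: 6.52 V; loaded: 6.17 V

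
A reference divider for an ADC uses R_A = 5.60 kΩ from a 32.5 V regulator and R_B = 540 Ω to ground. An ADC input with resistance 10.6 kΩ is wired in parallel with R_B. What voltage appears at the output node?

V_out ≈ 2.73 V

The load sits in parallel with R_B: R_B‖R_L = (540 × 10600) / (540 + 10600) = 513.8 Ω.
V_out = 32.5 × 513.8 / (5600 + 513.8) = 32.5 × 513.8/6114 = 2.73 V.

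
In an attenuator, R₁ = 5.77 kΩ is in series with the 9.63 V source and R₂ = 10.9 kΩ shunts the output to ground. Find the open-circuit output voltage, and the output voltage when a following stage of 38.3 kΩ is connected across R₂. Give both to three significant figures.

Open-circuit: V = 9.63 × 10.9/(5.77 + 10.9) = 6.30 V.
With the load, R₂ becomes R₂‖R_L = 8.485 kΩ, so V = 9.63 × 8.485/14.26 = 5.73 V.

Unloaded: 6.30 V; loaded: 5.73 V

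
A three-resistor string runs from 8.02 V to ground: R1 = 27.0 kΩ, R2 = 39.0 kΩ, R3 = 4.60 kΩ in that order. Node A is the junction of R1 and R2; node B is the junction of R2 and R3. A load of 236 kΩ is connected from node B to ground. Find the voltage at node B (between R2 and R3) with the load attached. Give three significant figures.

At node B, R3 is in parallel with the load: R3‖R_L = 4.512 kΩ.
Below node A the resistance is R2 + (R3‖R_L) = 43.51 kΩ, so V_A = 8.02 × 43.51/70.51 = 4.949 V.
Then V_B = V_A × (R3‖R_L)/(R2 + R3‖R_L) = 4.949 × 4.512/43.51 = 0.513 V.

V ≈ 0.513 V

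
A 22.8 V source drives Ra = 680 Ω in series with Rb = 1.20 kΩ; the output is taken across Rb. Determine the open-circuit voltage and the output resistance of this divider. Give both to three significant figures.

V_th is the open-circuit tap voltage: 22.8 × 1200/(680 + 1200) = 14.6 V.
With the supply zeroed, Ra and Rb appear in parallel from the tap: R_th = Ra‖Rb = (680 × 1200)/1880 = 434 Ω.

V_th = 14.6 V, R_th = 434 Ω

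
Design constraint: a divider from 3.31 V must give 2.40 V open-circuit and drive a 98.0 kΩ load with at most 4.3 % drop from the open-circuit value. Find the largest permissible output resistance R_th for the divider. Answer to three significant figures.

R_th ≤ 4.40 kΩ

Loading drop = R_th/(R_th + R_L) ≤ 0.0430, so R_th ≤ R_L · ε/(1−ε) = 98.0 kΩ × 0.0430/0.9570 = 4.40 kΩ.
(Any R1, R2 with R2/(R1+R2) = 0.725 and R1‖R2 ≤ 4.40 kΩ will meet the spec.)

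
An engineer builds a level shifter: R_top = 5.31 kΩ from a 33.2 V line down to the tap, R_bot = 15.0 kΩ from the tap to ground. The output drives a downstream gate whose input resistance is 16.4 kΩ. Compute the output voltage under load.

The load sits in parallel with R_bot: R_bot‖R_L = (15.0 × 16.4) / (15.0 + 16.4) = 7.834 kΩ.
V_out = 33.2 × 7.834 / (5.31 + 7.834) = 33.2 × 7.834/13.14 = 19.8 V.
(Unloaded it would have been 24.5 V.)

V_out ≈ 19.8 V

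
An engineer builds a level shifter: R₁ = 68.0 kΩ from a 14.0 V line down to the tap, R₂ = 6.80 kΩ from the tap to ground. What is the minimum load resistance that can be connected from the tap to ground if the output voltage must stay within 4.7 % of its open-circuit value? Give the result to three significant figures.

Output resistance R_th = R₁‖R₂ = (68.0 × 6.80)/74.80 = 6.182 kΩ.
The fractional drop is R_th/(R_th + R_L); requiring this ≤ 0.0470 gives R_L ≥ R_th(1/0.0470 − 1) = 6.182 × 20.28 = 125 kΩ.

R_L(min) ≈ 125 kΩ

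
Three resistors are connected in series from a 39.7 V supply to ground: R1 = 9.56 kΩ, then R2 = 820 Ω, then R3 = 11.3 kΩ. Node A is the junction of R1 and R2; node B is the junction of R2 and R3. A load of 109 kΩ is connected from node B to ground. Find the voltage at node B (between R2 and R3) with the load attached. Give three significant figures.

V ≈ 19.7 V

At node B, R3 is in parallel with the load: R3‖R_L = 10240 Ω.
Below node A the resistance is R2 + (R3‖R_L) = 11060 Ω, so V_A = 39.7 × 11060/20620 = 21.29 V.
Then V_B = V_A × (R3‖R_L)/(R2 + R3‖R_L) = 21.29 × 10240/11060 = 19.7 V.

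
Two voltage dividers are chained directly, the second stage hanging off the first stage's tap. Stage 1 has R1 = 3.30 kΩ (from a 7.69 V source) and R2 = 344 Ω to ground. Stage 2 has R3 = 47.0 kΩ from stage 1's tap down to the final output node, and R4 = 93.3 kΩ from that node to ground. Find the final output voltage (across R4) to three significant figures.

Stage 2 presents R3+R4 = 140300 Ω as a load on stage 1's tap.
Stage 1's lower leg becomes R2‖(R3+R4) = 343.2 Ω, so V_mid = 7.69 × 343.2/3643 = 0.7243 V.
Stage 2 is itself unloaded: V_out = V_mid × R4/(R3+R4) = 0.7243 × 93300/140300 = 0.482 V.

V_out ≈ 0.482 V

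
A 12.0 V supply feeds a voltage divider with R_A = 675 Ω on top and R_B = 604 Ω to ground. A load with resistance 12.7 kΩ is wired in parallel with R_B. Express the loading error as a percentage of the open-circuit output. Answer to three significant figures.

2.45 %

The divider's output (Thévenin) resistance is R_A‖R_B = 318.8 Ω.
Fractional drop under load = R_th/(R_th + R_L) = 318.8 / (318.8 + 12700) = 0.02449.
So the output falls by 2.45 %.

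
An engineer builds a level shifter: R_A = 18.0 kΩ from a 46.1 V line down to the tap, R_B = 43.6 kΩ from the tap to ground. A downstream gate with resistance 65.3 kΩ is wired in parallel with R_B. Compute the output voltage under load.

V_out ≈ 27.3 V

The load sits in parallel with R_B: R_B‖R_L = (43.6 × 65.3) / (43.6 + 65.3) = 26.14 kΩ.
V_out = 46.1 × 26.14 / (18.0 + 26.14) = 46.1 × 26.14/44.14 = 27.3 V.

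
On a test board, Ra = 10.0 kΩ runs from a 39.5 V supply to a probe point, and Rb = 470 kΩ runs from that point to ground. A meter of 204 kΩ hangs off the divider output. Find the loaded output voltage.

V_out ≈ 36.9 V

The load sits in parallel with Rb: Rb‖R_L = (470 × 204) / (470 + 204) = 142.3 kΩ.
V_out = 39.5 × 142.3 / (10.0 + 142.3) = 39.5 × 142.3/152.3 = 36.9 V.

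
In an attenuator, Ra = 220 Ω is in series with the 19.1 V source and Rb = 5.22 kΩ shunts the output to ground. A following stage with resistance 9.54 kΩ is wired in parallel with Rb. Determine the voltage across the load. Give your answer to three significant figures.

V_out ≈ 17.9 V

The load sits in parallel with Rb: Rb‖R_L = (5220 × 9540) / (5220 + 9540) = 3374 Ω.
V_out = 19.1 × 3374 / (220 + 3374) = 19.1 × 3374/3594 = 17.9 V.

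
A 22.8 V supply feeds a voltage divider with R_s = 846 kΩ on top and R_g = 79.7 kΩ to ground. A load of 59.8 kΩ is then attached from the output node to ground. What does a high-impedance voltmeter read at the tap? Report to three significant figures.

The load sits in parallel with R_g: R_g‖R_L = (79.7 × 59.8) / (79.7 + 59.8) = 34.17 kΩ.
V_out = 22.8 × 34.17 / (846 + 34.17) = 22.8 × 34.17/880.2 = 0.885 V.

V_out ≈ 0.885 V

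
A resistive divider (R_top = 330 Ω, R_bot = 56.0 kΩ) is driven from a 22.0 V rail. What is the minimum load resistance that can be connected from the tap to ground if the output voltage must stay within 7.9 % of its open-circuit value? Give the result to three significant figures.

R_L(min) ≈ 3.82 kΩ

Output resistance R_th = R_top‖R_bot = (330 × 56000)/56330 = 328.1 Ω.
The fractional drop is R_th/(R_th + R_L); requiring this ≤ 0.0790 gives R_L ≥ R_th(1/0.0790 − 1) = 328.1 × 11.66 = 3.82 kΩ.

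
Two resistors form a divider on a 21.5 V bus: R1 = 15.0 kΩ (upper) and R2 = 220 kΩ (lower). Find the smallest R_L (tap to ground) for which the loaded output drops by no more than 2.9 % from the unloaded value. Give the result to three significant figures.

Output resistance R_th = R1‖R2 = (15.0 × 220)/235.0 = 14.04 kΩ.
The fractional drop is R_th/(R_th + R_L); requiring this ≤ 0.0290 gives R_L ≥ R_th(1/0.0290 − 1) = 14.04 × 33.48 = 470 kΩ.

R_L(min) ≈ 470 kΩ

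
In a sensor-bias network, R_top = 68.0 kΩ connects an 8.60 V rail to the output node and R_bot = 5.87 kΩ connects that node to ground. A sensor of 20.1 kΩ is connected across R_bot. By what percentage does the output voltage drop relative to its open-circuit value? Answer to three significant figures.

Unloaded V = 8.60 × 5.87/73.87 = 0.6834 V.
Loaded: R_bot‖R_L = 4.543 kΩ, giving V = 8.60 × 4.543/72.54 = 0.5386 V.
Drop = (0.6834 − 0.5386) / 0.6834 = 21.2 %.

21.2 %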